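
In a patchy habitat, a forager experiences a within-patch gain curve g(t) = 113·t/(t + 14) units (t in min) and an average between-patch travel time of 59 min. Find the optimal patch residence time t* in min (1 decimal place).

28.7 min

By the marginal value theorem, leave when the instantaneous gain rate g'(t) equals the habitat-wide average g(t)/(T + t).
g'(t) = 113·14/(t + 14)². Setting 113·14/(t+14)² = 113t/[(t+14)(59+t)] gives 14(59+t) = t(t+14), so t² = 14×59 = 826.
t* = √826 = 28.74 min.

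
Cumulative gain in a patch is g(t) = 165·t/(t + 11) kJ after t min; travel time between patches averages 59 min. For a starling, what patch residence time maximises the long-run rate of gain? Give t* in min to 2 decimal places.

25.48 min

Optimal t* satisfies g'(t*) = g(t*)/(T + t*).
g'(t) = 165·11/(t + 11)². Setting 165·11/(t+11)² = 165t/[(t+11)(59+t)] gives 11(59+t) = t(t+11), so t² = 11×59 = 649.
t* = √649 = 25.48 min.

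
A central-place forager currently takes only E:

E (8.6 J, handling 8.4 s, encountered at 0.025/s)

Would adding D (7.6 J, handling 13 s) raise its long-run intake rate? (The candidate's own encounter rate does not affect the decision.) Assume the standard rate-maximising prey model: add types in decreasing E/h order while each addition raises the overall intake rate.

Current rate: (0.025×8.6)/(1 + 0.025×8.4) = 0.1777 J/s.
Profitability of D: 7.6/13 = 0.5846 J/s.
0.5846 > 0.1777, so adding D raises the average — include it.

Yes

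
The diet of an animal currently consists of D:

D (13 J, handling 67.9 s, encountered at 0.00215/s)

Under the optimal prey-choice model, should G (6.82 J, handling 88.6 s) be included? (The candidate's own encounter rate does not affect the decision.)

Yes

Intake rate on the current diet: R = (0.00215×13) / (1 + 0.00215×67.9) = 0.02795/1.146 = 0.02439 J/s.
Profitability of G: 6.82/88.6 = 0.07698 J/s.
0.07698 > 0.02439, so adding G raises the average — include it.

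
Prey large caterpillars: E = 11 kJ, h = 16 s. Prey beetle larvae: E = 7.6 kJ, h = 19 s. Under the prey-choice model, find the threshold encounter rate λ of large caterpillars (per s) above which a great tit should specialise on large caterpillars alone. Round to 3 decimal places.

Drop beetle larvae once their profitability E₂/h₂ falls below the rate achievable on large caterpillars alone: E₂/h₂ = λE₁/(1 + λh₁).
Solve for λ: λE₁h₂ = E₂(1 + λh₁) → λ(E₁h₂ − E₂h₁) = E₂ → λ = E₂/(E₁h₂ − E₂h₁).
λ = 7.6/(11×19 − 7.6×16) = 7.6/87.4 = 0.08696 per s.

0.087 per s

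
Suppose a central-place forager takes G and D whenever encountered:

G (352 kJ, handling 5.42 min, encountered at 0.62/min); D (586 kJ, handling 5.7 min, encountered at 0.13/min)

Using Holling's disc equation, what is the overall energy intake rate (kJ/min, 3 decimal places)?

R = (0.62×352 + 0.13×586) / (1 + 0.62×5.42 + 0.13×5.7) = 294.4/5.101 = 57.71 kJ/min.

57.714 kJ/min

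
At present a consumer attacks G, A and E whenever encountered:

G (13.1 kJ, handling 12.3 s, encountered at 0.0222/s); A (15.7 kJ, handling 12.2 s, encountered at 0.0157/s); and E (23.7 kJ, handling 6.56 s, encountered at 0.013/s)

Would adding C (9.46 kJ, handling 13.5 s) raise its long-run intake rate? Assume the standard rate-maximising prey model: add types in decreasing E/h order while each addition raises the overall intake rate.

Current rate: (0.0222×13.1 + 0.0157×15.7 + 0.013×23.7)/(1 + 0.0222×12.3 + 0.0157×12.2 + 0.013×6.56) = 0.5455 kJ/s.
Profitability of C: 9.46/13.5 = 0.7007 kJ/s.
Since 0.7007 > R, including C increases the long-run rate.

Yes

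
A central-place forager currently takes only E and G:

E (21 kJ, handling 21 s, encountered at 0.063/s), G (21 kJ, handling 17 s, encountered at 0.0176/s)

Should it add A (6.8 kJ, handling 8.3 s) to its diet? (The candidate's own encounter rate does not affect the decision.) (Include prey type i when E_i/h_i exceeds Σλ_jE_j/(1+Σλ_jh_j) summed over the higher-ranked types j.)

On E and G alone, R = ΣλE/(1+Σλh) = 1.693/2.622 = 0.6455 kJ/s.
A: E/h = 6.8/8.3 = 0.8193 kJ/s.
0.8193 > 0.6455, so adding A raises the average — include it.

Yes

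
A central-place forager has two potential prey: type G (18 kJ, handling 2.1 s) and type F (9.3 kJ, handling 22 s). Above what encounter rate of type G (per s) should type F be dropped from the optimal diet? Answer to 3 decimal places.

0.025 per s

The zero-one rule: include type F iff E₂/h₂ > λE₁/(1+λh₁). Equality gives the switch point.
λE₁h₂ = E₂ + λE₂h₁ ⇒ λ = E₂/(E₁h₂ − E₂h₁) = 9.3/(396 − 19.53) = 0.0247 per s.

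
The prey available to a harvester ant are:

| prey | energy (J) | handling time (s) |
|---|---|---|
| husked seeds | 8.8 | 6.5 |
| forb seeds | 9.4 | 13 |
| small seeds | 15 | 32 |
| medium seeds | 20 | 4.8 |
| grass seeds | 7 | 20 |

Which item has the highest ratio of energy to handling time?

In descending order of E/h:
medium seeds: 20/4.8 = 4.17 J/s
husked seeds: 8.8/6.5 = 1.35 J/s
forb seeds: 9.4/13 = 0.723 J/s
small seeds: 15/32 = 0.469 J/s
grass seeds: 7/20 = 0.35 J/s

medium seeds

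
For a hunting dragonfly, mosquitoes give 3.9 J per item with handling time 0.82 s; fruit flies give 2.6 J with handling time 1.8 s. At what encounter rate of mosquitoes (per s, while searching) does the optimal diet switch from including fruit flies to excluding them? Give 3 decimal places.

At the threshold, the rate on mosquitoes alone equals the profitability of fruit flies: λ·3.9/(1 + λ·0.82) = 2.6/1.8 = 1.444.
Rearranging, λ(3.9 − 1.444×0.82) = 1.444, so λ = 1.444/2.716 = 0.5319 per s.

0.532 per s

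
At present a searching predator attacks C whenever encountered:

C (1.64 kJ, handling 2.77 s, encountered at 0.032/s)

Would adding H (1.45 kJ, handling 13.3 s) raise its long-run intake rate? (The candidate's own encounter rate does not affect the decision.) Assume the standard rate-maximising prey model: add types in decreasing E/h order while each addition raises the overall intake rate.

Yes

On C alone, R = ΣλE/(1+Σλh) = 0.05248/1.089 = 0.04821 kJ/s.
H: E/h = 1.45/13.3 = 0.109 kJ/s.
0.109 > 0.04821, so adding H raises the average — include it.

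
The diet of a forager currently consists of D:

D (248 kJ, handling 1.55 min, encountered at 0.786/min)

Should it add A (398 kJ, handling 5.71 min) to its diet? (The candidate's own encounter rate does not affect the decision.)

No

On D alone, R = ΣλE/(1+Σλh) = 194.9/2.218 = 87.87 kJ/min.
Profitability of A: 398/5.71 = 69.7 kJ/min.
Since 69.7 < R, time spent handling A is better spent searching.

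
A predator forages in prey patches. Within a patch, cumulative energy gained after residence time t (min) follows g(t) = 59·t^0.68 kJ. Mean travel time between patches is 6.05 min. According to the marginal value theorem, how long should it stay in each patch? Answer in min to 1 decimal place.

Maximise g(t)/(T+t): set derivative to zero → g'(t)(T+t) = g(t).
g'(t) = 0.68·59·t^-0.32. Setting 0.68·59·t^-0.32 = 59·t^0.68/(6.05+t) gives 0.68(6.05+t) = t, so 0.32·t = 0.68×6.05.
t* = 0.68×6.05/0.32 = 12.86 min.

12.9 min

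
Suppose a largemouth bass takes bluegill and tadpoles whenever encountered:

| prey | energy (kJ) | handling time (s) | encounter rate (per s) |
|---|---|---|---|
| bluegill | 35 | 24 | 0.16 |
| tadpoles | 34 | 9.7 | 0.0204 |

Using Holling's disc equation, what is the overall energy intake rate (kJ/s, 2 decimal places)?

R = (0.16×35 + 0.0204×34) / (1 + 0.16×24 + 0.0204×9.7) = 6.294/5.038 = 1.249 kJ/s.

1.25 kJ/s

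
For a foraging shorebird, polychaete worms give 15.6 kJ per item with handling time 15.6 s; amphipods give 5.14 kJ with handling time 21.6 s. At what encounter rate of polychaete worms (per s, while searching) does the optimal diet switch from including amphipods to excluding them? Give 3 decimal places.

At the threshold, the rate on polychaete worms alone equals the profitability of amphipods: λ·15.6/(1 + λ·15.6) = 5.14/21.6 = 0.238.
Rearranging, λ(15.6 − 0.238×15.6) = 0.238, so λ = 0.238/11.89 = 0.02002 per s.

0.020 per s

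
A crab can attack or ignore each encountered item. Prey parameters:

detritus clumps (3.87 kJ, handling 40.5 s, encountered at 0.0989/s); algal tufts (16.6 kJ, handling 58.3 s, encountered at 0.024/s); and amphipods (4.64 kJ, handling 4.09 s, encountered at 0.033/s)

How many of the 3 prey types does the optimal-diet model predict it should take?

2

E/h in descending order: amphipods 1.13, algal tufts 0.285, detritus clumps 0.0956 kJ/s. The optimal diet is the largest prefix of this list for which every included type satisfies E_i/h_i > R on the types above it.
Rate on top 1: 0.1349. algal tufts: 0.285 > 0.1349 → include.
Rate on top 2: 0.2176. detritus clumps: 0.0956 < 0.2176 → exclude; stop.
Optimal diet: amphipods, algal tufts — 2 of 3 types.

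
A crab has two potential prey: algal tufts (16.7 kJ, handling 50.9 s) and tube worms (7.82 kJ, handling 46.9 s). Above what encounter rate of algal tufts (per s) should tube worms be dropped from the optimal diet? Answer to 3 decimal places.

0.020 per s

Drop tube worms once their profitability E₂/h₂ falls below the rate achievable on algal tufts alone: E₂/h₂ = λE₁/(1 + λh₁).
Solve for λ: λE₁h₂ = E₂(1 + λh₁) → λ(E₁h₂ − E₂h₁) = E₂ → λ = E₂/(E₁h₂ − E₂h₁).
λ = 7.82/(16.7×46.9 − 7.82×50.9) = 7.82/385.2 = 0.0203 per s.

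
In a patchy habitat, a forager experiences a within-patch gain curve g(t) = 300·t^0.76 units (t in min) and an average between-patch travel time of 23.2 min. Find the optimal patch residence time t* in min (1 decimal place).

Maximise g(t)/(T+t): set derivative to zero → g'(t)(T+t) = g(t).
g'(t) = 0.76·300·t^-0.24. Setting 0.76·300·t^-0.24 = 300·t^0.76/(23.2+t) gives 0.76(23.2+t) = t, so 0.24·t = 0.76×23.2.
t* = 0.76×23.2/0.24 = 73.47 min.

73.5 min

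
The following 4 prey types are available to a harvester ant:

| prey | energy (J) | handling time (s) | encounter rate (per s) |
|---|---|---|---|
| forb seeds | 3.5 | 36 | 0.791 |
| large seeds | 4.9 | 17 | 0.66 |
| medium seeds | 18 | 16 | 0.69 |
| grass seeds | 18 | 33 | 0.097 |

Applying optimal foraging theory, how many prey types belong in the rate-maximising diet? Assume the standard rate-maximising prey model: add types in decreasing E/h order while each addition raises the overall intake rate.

1

E/h in descending order: medium seeds 1.12, grass seeds 0.545, large seeds 0.288, forb seeds 0.0972 J/s. The optimal diet is the largest prefix of this list for which every included type satisfies E_i/h_i > R on the types above it.
Rate on top 1: 1.032. grass seeds: 0.545 < 1.032 → exclude; stop.
Optimal diet: medium seeds — 1 of 4 types.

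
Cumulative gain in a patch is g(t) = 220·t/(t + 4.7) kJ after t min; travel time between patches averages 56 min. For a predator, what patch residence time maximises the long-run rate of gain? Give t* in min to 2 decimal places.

16.22 min

Optimal t* satisfies g'(t*) = g(t*)/(T + t*).
g'(t) = 220·4.7/(t + 4.7)². Setting 220·4.7/(t+4.7)² = 220t/[(t+4.7)(56+t)] gives 4.7(56+t) = t(t+4.7), so t² = 4.7×56 = 263.2.
t* = √263.2 = 16.22 min.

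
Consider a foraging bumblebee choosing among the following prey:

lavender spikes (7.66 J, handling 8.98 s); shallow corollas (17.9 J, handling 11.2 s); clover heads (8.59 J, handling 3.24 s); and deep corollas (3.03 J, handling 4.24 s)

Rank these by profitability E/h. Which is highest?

In descending order of E/h:
clover heads: 8.59/3.24 = 2.65 J/s
shallow corollas: 17.9/11.2 = 1.6 J/s
lavender spikes: 7.66/8.98 = 0.853 J/s
deep corollas: 3.03/4.24 = 0.715 J/s

clover heads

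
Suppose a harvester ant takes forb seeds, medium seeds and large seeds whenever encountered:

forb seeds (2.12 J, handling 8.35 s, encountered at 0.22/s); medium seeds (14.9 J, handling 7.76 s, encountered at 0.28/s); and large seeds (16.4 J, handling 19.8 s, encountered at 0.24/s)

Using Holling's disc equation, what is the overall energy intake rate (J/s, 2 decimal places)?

0.88 J/s

R = (0.22×2.12 + 0.28×14.9 + 0.24×16.4) / (1 + 0.22×8.35 + 0.28×7.76 + 0.24×19.8) = 8.574/9.762 = 0.8784 J/s.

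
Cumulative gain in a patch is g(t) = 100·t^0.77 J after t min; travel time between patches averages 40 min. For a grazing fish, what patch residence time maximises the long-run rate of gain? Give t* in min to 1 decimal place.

Optimal t* satisfies g'(t*) = g(t*)/(T + t*).
g'(t) = 0.77·100·t^-0.23. Setting 0.77·100·t^-0.23 = 100·t^0.77/(40+t) gives 0.77(40+t) = t, so 0.23·t = 0.77×40.
t* = 0.77×40/0.23 = 133.9 min.

133.9 min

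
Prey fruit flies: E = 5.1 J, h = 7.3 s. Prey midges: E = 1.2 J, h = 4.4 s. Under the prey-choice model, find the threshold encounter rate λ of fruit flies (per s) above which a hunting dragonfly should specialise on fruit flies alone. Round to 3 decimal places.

The zero-one rule: include midges iff E₂/h₂ > λE₁/(1+λh₁). Equality gives the switch point.
λE₁h₂ = E₂ + λE₂h₁ ⇒ λ = E₂/(E₁h₂ − E₂h₁) = 1.2/(22.44 − 8.76) = 0.08772 per s.

0.088 per s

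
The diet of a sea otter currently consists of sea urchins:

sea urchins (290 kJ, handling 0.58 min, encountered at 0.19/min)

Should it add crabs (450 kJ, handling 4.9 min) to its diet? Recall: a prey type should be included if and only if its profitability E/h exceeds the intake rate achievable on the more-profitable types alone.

On sea urchins alone, R = ΣλE/(1+Σλh) = 55.1/1.11 = 49.63 kJ/min.
Profitability of crabs: 450/4.9 = 91.84 kJ/min.
91.84 > 49.63, so adding crabs raises the average — include it.

Yes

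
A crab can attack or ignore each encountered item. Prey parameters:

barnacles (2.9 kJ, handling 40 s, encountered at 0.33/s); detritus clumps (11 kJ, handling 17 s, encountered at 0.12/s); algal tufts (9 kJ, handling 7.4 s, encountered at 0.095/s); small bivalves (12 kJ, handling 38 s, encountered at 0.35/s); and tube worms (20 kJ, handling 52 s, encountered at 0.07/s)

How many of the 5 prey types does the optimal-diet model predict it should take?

Rank by E/h (kJ/s): algal tufts 1.22, detritus clumps 0.647, tube worms 0.385, small bivalves 0.316, barnacles 0.0725. Include each in turn until the next type's E/h falls below the running intake rate.
Rate on top 1: 0.5021. detritus clumps: 0.647 > 0.5021 → include.
Rate on top 2: 0.5811. tube worms: 0.385 < 0.5811 → exclude; stop.
Optimal diet: algal tufts, detritus clumps — 2 of 5 types.

2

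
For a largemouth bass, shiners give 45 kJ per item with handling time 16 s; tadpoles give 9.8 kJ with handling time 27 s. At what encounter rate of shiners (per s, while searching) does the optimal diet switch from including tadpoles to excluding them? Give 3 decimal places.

0.009 per s

Drop tadpoles once their profitability E₂/h₂ falls below the rate achievable on shiners alone: E₂/h₂ = λE₁/(1 + λh₁).
Solve for λ: λE₁h₂ = E₂(1 + λh₁) → λ(E₁h₂ − E₂h₁) = E₂ → λ = E₂/(E₁h₂ − E₂h₁).
λ = 9.8/(45×27 − 9.8×16) = 9.8/1058 = 0.009261 per s.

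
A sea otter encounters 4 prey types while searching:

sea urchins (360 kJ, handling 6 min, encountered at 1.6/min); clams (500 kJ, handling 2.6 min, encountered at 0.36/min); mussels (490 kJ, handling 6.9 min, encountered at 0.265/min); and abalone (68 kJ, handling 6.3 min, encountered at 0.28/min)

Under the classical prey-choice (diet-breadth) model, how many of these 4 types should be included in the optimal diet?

1

E/h in descending order: clams 192, mussels 71, sea urchins 60, abalone 10.8 kJ/min. The optimal diet is the largest prefix of this list for which every included type satisfies E_i/h_i > R on the types above it.
Rate on top 1: 92.98. mussels: 71 < 92.98 → exclude; stop.
Optimal diet: clams — 1 of 4 types.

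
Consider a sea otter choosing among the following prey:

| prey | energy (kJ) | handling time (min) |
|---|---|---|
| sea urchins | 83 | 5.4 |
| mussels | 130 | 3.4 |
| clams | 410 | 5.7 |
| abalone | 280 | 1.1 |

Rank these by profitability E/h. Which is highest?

abalone

Profitability E/h (kJ/min): sea urchins = 83/5.4 = 15.4, mussels = 130/3.4 = 38.2, clams = 410/5.7 = 71.9, abalone = 280/1.1 = 255.
Ranked: abalone > clams > mussels > sea urchins.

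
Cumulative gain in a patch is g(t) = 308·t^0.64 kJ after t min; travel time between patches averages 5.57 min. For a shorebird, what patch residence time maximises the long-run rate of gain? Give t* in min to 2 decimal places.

By the marginal value theorem, leave when the instantaneous gain rate g'(t) equals the habitat-wide average g(t)/(T + t).
g'(t) = 0.64·308·t^-0.36. Setting 0.64·308·t^-0.36 = 308·t^0.64/(5.57+t) gives 0.64(5.57+t) = t, so 0.36·t = 0.64×5.57.
t* = 0.64×5.57/0.36 = 9.902 min.

9.90 min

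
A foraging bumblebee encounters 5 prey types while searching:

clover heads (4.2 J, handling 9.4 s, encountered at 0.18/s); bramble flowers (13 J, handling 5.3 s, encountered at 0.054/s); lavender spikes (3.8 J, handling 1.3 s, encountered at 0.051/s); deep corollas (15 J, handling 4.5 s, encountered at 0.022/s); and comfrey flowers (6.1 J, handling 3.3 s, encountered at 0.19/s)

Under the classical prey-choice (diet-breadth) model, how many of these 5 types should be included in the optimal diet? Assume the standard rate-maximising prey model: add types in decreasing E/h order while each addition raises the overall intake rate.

4

Profitabilities (E/h, J/s): deep corollas 3.33, lavender spikes 2.92, bramble flowers 2.45, comfrey flowers 1.85, clover heads 0.447. Add prey in this order while the next type's profitability exceeds the intake rate on those already taken.
Rate on top 1: 0.3003. lavender spikes: 2.92 > 0.3003 → include.
Rate on top 2: 0.4495. bramble flowers: 2.45 > 0.4495 → include.
Rate on top 3: 0.8445. comfrey flowers: 1.85 > 0.8445 → include.
Rate on top 4: 1.147. clover heads: 0.447 < 1.147 → exclude; stop.
Optimal diet: deep corollas, lavender spikes, bramble flowers, comfrey flowers — 4 of 5 types.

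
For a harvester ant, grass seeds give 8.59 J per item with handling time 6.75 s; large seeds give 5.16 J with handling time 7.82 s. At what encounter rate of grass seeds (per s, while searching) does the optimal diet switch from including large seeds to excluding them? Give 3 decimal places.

Drop large seeds once their profitability E₂/h₂ falls below the rate achievable on grass seeds alone: E₂/h₂ = λE₁/(1 + λh₁).
Solve for λ: λE₁h₂ = E₂(1 + λh₁) → λ(E₁h₂ − E₂h₁) = E₂ → λ = E₂/(E₁h₂ − E₂h₁).
λ = 5.16/(8.59×7.82 − 5.16×6.75) = 5.16/32.34 = 0.1595 per s.

0.160 per s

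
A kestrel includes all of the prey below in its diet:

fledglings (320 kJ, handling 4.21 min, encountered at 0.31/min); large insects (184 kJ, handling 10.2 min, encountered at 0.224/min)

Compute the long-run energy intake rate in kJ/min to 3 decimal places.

30.592 kJ/min

Energy encountered per unit search time: 0.31×320 + 0.224×184 = 140.4 kJ/min.
Handling time per unit search time: 0.31×4.21 + 0.224×10.2 = 3.59.
Rate = 140.4/(1 + 3.59) = 30.59 kJ/min.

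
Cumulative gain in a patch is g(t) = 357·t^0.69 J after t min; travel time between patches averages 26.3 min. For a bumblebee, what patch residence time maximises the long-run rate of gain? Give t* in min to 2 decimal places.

Optimal t* satisfies g'(t*) = g(t*)/(T + t*).
g'(t) = 0.69·357·t^-0.31. Setting 0.69·357·t^-0.31 = 357·t^0.69/(26.3+t) gives 0.69(26.3+t) = t, so 0.31·t = 0.69×26.3.
t* = 0.69×26.3/0.31 = 58.54 min.

58.54 min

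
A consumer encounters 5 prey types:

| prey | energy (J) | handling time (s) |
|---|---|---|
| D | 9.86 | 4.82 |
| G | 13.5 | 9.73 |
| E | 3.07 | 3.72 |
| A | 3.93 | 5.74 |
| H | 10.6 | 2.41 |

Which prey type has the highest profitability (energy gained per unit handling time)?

H

Profitability E/h (J/s): D = 9.86/4.82 = 2.05, G = 13.5/9.73 = 1.39, E = 3.07/3.72 = 0.825, A = 3.93/5.74 = 0.685, H = 10.6/2.41 = 4.4.
Ranked: H > D > G > E > A.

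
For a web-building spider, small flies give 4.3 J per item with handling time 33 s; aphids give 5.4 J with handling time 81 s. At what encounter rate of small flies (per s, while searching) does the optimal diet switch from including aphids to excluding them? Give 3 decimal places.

At the threshold, the rate on small flies alone equals the profitability of aphids: λ·4.3/(1 + λ·33) = 5.4/81 = 0.06667.
Rearranging, λ(4.3 − 0.06667×33) = 0.06667, so λ = 0.06667/2.1 = 0.03175 per s.

0.032 per s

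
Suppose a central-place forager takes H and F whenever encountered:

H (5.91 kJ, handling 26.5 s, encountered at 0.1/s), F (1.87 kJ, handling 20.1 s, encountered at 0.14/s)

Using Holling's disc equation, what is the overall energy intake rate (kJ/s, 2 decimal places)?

Energy encountered per unit search time: 0.1×5.91 + 0.14×1.87 = 0.8528 kJ/s.
Handling time per unit search time: 0.1×26.5 + 0.14×20.1 = 5.464.
Rate = 0.8528/(1 + 5.464) = 0.1319 kJ/s.

0.13 kJ/s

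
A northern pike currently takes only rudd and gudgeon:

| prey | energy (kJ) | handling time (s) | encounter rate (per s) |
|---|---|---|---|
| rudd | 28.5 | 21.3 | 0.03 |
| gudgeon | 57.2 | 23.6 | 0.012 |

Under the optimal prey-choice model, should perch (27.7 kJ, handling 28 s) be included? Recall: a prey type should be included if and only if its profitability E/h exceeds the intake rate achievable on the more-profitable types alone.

Current rate: (0.03×28.5 + 0.012×57.2)/(1 + 0.03×21.3 + 0.012×23.6) = 0.8019 kJ/s.
perch: E/h = 27.7/28 = 0.9893 kJ/s.
Since 0.9893 > R, including perch increases the long-run rate.

Yes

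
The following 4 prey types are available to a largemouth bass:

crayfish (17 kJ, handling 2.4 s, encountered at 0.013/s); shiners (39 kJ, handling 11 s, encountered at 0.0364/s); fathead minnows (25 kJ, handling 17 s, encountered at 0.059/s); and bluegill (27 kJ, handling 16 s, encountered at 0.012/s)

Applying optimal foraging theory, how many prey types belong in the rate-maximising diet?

4

Profitabilities (E/h, kJ/s): crayfish 7.08, shiners 3.55, bluegill 1.69, fathead minnows 1.47. Add prey in this order while the next type's profitability exceeds the intake rate on those already taken.
Rate on top 1: 0.2143. shiners: 3.55 > 0.2143 → include.
Rate on top 2: 1.146. bluegill: 1.69 > 1.146 → include.
Rate on top 3: 1.21. fathead minnows: 1.47 > 1.21 → include.
Optimal diet: crayfish, shiners, bluegill, fathead minnows — 4 of 4 types.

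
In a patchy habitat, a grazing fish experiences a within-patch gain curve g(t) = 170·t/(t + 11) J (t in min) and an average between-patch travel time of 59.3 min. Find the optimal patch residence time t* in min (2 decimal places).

25.54 min

Optimal t* satisfies g'(t*) = g(t*)/(T + t*).
g'(t) = 170·11/(t + 11)². Setting 170·11/(t+11)² = 170t/[(t+11)(59.3+t)] gives 11(59.3+t) = t(t+11), so t² = 11×59.3 = 652.3.
t* = √652.3 = 25.54 min.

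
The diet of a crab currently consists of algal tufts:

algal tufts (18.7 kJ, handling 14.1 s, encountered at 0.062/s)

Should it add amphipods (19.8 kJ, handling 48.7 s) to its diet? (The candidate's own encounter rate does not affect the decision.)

On algal tufts alone, R = ΣλE/(1+Σλh) = 1.159/1.874 = 0.6186 kJ/s.
Profitability of amphipods: 19.8/48.7 = 0.4066 kJ/s.
Since 0.4066 < R, time spent handling amphipods is better spent searching.

No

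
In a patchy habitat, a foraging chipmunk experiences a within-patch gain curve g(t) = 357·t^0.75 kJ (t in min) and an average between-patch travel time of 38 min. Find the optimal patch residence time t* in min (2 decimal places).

114.00 min

By the marginal value theorem, leave when the instantaneous gain rate g'(t) equals the habitat-wide average g(t)/(T + t).
g'(t) = 0.75·357·t^-0.25. Setting 0.75·357·t^-0.25 = 357·t^0.75/(38+t) gives 0.75(38+t) = t, so 0.25·t = 0.75×38.
t* = 0.75×38/0.25 = 114 min.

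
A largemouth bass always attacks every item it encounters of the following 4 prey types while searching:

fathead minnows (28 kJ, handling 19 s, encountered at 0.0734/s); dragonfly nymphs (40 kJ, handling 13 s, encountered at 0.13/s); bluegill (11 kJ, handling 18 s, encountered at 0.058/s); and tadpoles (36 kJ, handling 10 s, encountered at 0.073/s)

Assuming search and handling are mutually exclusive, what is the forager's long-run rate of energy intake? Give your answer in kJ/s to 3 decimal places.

R = Σλ_iE_i / (1 + Σλ_ih_i)
Numerator: 0.0734×28 + 0.13×40 + 0.058×11 + 0.073×36 = 10.52
Denominator: 1 + 0.0734×19 + 0.13×13 + 0.058×18 + 0.073×10 = 5.859
R = 10.52/5.859 = 1.796 kJ/s

1.796 kJ/s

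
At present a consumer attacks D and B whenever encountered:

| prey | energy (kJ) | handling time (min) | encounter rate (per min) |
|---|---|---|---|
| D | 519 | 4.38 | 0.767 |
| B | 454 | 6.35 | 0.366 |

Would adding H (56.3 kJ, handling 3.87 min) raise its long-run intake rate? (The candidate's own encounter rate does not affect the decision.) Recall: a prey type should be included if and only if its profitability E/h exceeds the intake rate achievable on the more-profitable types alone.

No

On D and B alone, R = ΣλE/(1+Σλh) = 564.2/6.684 = 84.42 kJ/min.
Profitability of H: 56.3/3.87 = 14.55 kJ/min.
Since 14.55 < R, time spent handling H is better spent searching.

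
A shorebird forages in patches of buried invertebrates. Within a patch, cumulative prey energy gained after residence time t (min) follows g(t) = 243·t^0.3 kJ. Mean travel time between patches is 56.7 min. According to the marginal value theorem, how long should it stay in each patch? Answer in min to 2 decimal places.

Maximise g(t)/(T+t): set derivative to zero → g'(t)(T+t) = g(t).
g'(t) = 0.3·243·t^-0.7. Setting 0.3·243·t^-0.7 = 243·t^0.3/(56.7+t) gives 0.3(56.7+t) = t, so 0.70·t = 0.3×56.7.
t* = 0.3×56.7/0.70 = 24.3 min.

24.30 min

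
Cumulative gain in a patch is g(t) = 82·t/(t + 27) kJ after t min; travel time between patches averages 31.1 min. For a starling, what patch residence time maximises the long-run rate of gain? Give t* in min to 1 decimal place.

29.0 min

By the marginal value theorem, leave when the instantaneous gain rate g'(t) equals the habitat-wide average g(t)/(T + t).
g'(t) = 82·27/(t + 27)². Setting 82·27/(t+27)² = 82t/[(t+27)(31.1+t)] gives 27(31.1+t) = t(t+27), so t² = 27×31.1 = 839.7.
t* = √839.7 = 28.98 min.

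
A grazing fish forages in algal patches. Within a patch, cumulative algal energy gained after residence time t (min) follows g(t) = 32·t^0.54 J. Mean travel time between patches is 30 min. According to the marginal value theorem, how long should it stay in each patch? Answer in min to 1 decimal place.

By the marginal value theorem, leave when the instantaneous gain rate g'(t) equals the habitat-wide average g(t)/(T + t).
g'(t) = 0.54·32·t^-0.46. Setting 0.54·32·t^-0.46 = 32·t^0.54/(30+t) gives 0.54(30+t) = t, so 0.46·t = 0.54×30.
t* = 0.54×30/0.46 = 35.22 min.

35.2 min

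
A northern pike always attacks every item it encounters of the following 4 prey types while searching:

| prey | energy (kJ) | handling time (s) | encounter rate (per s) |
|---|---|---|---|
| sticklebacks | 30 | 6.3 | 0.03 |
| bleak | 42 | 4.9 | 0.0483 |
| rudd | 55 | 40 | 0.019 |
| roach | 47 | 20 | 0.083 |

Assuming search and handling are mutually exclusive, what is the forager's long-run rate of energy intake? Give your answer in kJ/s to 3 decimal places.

Energy encountered per unit search time: 0.03×30 + 0.0483×42 + 0.019×55 + 0.083×47 = 7.875 kJ/s.
Handling time per unit search time: 0.03×6.3 + 0.0483×4.9 + 0.019×40 + 0.083×20 = 2.846.
Rate = 7.875/(1 + 2.846) = 2.048 kJ/s.

2.048 kJ/s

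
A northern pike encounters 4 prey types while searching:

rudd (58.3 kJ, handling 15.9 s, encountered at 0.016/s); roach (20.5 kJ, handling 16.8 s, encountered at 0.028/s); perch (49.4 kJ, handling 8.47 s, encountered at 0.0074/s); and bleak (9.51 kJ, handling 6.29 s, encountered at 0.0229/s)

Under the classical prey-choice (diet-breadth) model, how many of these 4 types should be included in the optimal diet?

Profitabilities (E/h, kJ/s): perch 5.83, rudd 3.67, bleak 1.51, roach 1.22. Add prey in this order while the next type's profitability exceeds the intake rate on those already taken.
Rate on top 1: 0.344. rudd: 3.67 > 0.344 → include.
Rate on top 2: 0.9858. bleak: 1.51 > 0.9858 → include.
Rate on top 3: 1.038. roach: 1.22 > 1.038 → include.
Optimal diet: perch, rudd, bleak, roach — 4 of 4 types.

4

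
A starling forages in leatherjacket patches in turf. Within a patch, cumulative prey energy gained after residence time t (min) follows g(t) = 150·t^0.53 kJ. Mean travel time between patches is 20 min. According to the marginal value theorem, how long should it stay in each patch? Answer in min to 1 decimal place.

22.6 min

Optimal t* satisfies g'(t*) = g(t*)/(T + t*).
g'(t) = 0.53·150·t^-0.47. Setting 0.53·150·t^-0.47 = 150·t^0.53/(20+t) gives 0.53(20+t) = t, so 0.47·t = 0.53×20.
t* = 0.53×20/0.47 = 22.55 min.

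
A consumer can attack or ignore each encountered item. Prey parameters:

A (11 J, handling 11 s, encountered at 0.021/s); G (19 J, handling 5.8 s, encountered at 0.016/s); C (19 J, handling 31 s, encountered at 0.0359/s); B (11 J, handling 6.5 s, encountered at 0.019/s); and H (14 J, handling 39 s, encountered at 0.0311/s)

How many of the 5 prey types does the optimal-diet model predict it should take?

4

Profitabilities (E/h, J/s): G 3.28, B 1.69, A 1, C 0.613, H 0.359. Add prey in this order while the next type's profitability exceeds the intake rate on those already taken.
Rate on top 1: 0.2782. B: 1.69 > 0.2782 → include.
Rate on top 2: 0.4218. A: 1 > 0.4218 → include.
Rate on top 3: 0.5141. C: 0.613 > 0.5141 → include.
Rate on top 4: 0.557. H: 0.359 < 0.557 → exclude; stop.
Optimal diet: G, B, A, C — 4 of 5 types.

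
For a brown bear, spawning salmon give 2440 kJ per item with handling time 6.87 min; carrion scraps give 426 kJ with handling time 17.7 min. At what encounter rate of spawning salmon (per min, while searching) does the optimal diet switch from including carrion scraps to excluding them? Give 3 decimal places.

0.011 per min

Drop carrion scraps once their profitability E₂/h₂ falls below the rate achievable on spawning salmon alone: E₂/h₂ = λE₁/(1 + λh₁).
Solve for λ: λE₁h₂ = E₂(1 + λh₁) → λ(E₁h₂ − E₂h₁) = E₂ → λ = E₂/(E₁h₂ − E₂h₁).
λ = 426/(2440×17.7 − 426×6.87) = 426/4.026e+04 = 0.01058 per min.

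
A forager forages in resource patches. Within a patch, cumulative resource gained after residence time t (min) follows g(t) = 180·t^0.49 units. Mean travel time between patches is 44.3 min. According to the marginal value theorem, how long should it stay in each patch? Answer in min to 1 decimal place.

42.6 min

Optimal t* satisfies g'(t*) = g(t*)/(T + t*).
g'(t) = 0.49·180·t^-0.51. Setting 0.49·180·t^-0.51 = 180·t^0.49/(44.3+t) gives 0.49(44.3+t) = t, so 0.51·t = 0.49×44.3.
t* = 0.49×44.3/0.51 = 42.56 min.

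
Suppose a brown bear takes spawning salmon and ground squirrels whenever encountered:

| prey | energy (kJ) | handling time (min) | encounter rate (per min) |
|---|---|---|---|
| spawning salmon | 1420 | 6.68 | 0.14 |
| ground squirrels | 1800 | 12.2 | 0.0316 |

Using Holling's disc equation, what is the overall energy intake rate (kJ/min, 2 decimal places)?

Energy encountered per unit search time: 0.14×1420 + 0.0316×1800 = 255.7 kJ/min.
Handling time per unit search time: 0.14×6.68 + 0.0316×12.2 = 1.321.
Rate = 255.7/(1 + 1.321) = 110.2 kJ/min.

110.17 kJ/min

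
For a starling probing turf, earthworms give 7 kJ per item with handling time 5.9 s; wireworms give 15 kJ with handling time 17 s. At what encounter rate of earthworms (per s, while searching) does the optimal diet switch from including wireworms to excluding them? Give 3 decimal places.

Drop wireworms once their profitability E₂/h₂ falls below the rate achievable on earthworms alone: E₂/h₂ = λE₁/(1 + λh₁).
Solve for λ: λE₁h₂ = E₂(1 + λh₁) → λ(E₁h₂ − E₂h₁) = E₂ → λ = E₂/(E₁h₂ − E₂h₁).
λ = 15/(7×17 − 15×5.9) = 15/30.5 = 0.4918 per s.

0.492 per s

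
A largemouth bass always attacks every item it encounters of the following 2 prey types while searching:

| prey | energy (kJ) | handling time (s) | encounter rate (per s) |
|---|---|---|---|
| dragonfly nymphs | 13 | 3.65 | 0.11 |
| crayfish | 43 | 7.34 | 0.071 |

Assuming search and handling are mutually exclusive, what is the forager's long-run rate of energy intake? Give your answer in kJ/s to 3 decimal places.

2.332 kJ/s

Energy encountered per unit search time: 0.11×13 + 0.071×43 = 4.483 kJ/s.
Handling time per unit search time: 0.11×3.65 + 0.071×7.34 = 0.9226.
Rate = 4.483/(1 + 0.9226) = 2.332 kJ/s.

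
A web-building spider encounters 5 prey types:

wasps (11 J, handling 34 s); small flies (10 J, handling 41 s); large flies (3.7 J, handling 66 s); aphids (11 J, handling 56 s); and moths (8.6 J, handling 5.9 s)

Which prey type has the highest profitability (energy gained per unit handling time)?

moths

Profitability E/h (J/s): wasps = 11/34 = 0.324, small flies = 10/41 = 0.244, large flies = 3.7/66 = 0.0561, aphids = 11/56 = 0.196, moths = 8.6/5.9 = 1.46.
Ranked: moths > wasps > small flies > aphids > large flies.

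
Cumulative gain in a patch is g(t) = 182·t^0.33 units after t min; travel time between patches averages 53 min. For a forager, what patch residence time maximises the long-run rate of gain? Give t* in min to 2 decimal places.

26.10 min

Maximise g(t)/(T+t): set derivative to zero → g'(t)(T+t) = g(t).
g'(t) = 0.33·182·t^-0.67. Setting 0.33·182·t^-0.67 = 182·t^0.33/(53+t) gives 0.33(53+t) = t, so 0.67·t = 0.33×53.
t* = 0.33×53/0.67 = 26.1 min.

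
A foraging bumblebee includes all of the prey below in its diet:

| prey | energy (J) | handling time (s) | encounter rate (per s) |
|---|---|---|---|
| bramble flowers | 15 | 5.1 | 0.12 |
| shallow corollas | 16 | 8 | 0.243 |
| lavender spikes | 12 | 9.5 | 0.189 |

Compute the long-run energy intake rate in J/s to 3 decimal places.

Energy encountered per unit search time: 0.12×15 + 0.243×16 + 0.189×12 = 7.956 J/s.
Handling time per unit search time: 0.12×5.1 + 0.243×8 + 0.189×9.5 = 4.351.
Rate = 7.956/(1 + 4.351) = 1.487 J/s.

1.487 J/s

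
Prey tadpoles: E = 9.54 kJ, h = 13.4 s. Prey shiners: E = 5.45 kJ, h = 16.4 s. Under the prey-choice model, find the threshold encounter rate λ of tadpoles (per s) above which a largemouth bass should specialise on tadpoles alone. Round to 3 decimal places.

0.065 per s

At the threshold, the rate on tadpoles alone equals the profitability of shiners: λ·9.54/(1 + λ·13.4) = 5.45/16.4 = 0.3323.
Rearranging, λ(9.54 − 0.3323×13.4) = 0.3323, so λ = 0.3323/5.087 = 0.06533 per s.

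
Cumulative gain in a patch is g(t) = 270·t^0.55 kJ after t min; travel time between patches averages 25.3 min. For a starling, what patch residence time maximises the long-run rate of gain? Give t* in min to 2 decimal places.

30.92 min

Maximise g(t)/(T+t): set derivative to zero → g'(t)(T+t) = g(t).
g'(t) = 0.55·270·t^-0.45. Setting 0.55·270·t^-0.45 = 270·t^0.55/(25.3+t) gives 0.55(25.3+t) = t, so 0.45·t = 0.55×25.3.
t* = 0.55×25.3/0.45 = 30.92 min.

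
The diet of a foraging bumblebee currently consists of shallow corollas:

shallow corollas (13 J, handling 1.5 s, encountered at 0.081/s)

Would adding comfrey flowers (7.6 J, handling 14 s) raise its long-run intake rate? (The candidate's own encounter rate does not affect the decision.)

On shallow corollas alone, R = ΣλE/(1+Σλh) = 1.053/1.121 = 0.9389 J/s.
Profitability of comfrey flowers: 7.6/14 = 0.5429 J/s.
0.5429 < 0.9389, so adding comfrey flowers would lower the average — exclude it.

No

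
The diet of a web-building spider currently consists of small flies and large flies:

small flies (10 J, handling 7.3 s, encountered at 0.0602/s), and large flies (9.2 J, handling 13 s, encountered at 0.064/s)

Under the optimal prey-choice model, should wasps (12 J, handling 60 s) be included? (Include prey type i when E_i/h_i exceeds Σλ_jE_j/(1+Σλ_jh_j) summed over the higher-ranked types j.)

Intake rate on the current diet: R = (0.0602×10 + 0.064×9.2) / (1 + 0.0602×7.3 + 0.064×13) = 1.191/2.271 = 0.5242 J/s.
wasps: E/h = 12/60 = 0.2 J/s.
0.2 < 0.5242, so adding wasps would lower the average — exclude it.

No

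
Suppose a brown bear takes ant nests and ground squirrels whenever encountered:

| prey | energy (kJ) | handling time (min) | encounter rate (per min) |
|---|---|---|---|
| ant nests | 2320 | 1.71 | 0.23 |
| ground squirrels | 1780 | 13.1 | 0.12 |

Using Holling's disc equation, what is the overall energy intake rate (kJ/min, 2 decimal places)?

251.98 kJ/min

Energy encountered per unit search time: 0.23×2320 + 0.12×1780 = 747.2 kJ/min.
Handling time per unit search time: 0.23×1.71 + 0.12×13.1 = 1.965.
Rate = 747.2/(1 + 1.965) = 252 kJ/min.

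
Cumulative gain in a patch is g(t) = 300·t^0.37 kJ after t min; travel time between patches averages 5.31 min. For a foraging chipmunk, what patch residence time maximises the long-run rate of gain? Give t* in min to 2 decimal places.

By the marginal value theorem, leave when the instantaneous gain rate g'(t) equals the habitat-wide average g(t)/(T + t).
g'(t) = 0.37·300·t^-0.63. Setting 0.37·300·t^-0.63 = 300·t^0.37/(5.31+t) gives 0.37(5.31+t) = t, so 0.63·t = 0.37×5.31.
t* = 0.37×5.31/0.63 = 3.119 min.

3.12 min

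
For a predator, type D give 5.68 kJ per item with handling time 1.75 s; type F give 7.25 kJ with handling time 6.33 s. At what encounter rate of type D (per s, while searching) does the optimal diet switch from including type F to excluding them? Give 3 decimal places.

Drop type F once their profitability E₂/h₂ falls below the rate achievable on type D alone: E₂/h₂ = λE₁/(1 + λh₁).
Solve for λ: λE₁h₂ = E₂(1 + λh₁) → λ(E₁h₂ − E₂h₁) = E₂ → λ = E₂/(E₁h₂ − E₂h₁).
λ = 7.25/(5.68×6.33 − 7.25×1.75) = 7.25/23.27 = 0.3116 per s.

0.312 per s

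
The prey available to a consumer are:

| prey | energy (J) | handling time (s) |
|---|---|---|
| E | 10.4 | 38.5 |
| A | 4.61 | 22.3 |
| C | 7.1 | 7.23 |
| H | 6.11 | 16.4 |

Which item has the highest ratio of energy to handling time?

Profitability E/h (J/s): E = 10.4/38.5 = 0.27, A = 4.61/22.3 = 0.207, C = 7.1/7.23 = 0.982, H = 6.11/16.4 = 0.373.
Ranked: C > H > E > A.

C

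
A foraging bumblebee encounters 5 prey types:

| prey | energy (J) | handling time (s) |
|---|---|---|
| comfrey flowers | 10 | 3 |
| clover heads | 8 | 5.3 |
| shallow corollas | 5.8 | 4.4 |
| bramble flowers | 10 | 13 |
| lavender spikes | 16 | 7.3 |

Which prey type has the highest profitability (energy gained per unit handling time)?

comfrey flowers

Profitability E/h (J/s): comfrey flowers = 10/3 = 3.33, clover heads = 8/5.3 = 1.51, shallow corollas = 5.8/4.4 = 1.32, bramble flowers = 10/13 = 0.769, lavender spikes = 16/7.3 = 2.19.
Ranked: comfrey flowers > lavender spikes > clover heads > shallow corollas > bramble flowers.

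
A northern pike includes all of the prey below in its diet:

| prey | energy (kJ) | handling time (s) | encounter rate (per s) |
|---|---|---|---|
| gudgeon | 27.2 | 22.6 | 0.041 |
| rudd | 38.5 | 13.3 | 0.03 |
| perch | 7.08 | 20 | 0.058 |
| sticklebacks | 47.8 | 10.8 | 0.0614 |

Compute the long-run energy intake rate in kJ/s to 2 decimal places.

1.35 kJ/s

Energy encountered per unit search time: 0.041×27.2 + 0.03×38.5 + 0.058×7.08 + 0.0614×47.8 = 5.616 kJ/s.
Handling time per unit search time: 0.041×22.6 + 0.03×13.3 + 0.058×20 + 0.0614×10.8 = 3.149.
Rate = 5.616/(1 + 3.149) = 1.354 kJ/s.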